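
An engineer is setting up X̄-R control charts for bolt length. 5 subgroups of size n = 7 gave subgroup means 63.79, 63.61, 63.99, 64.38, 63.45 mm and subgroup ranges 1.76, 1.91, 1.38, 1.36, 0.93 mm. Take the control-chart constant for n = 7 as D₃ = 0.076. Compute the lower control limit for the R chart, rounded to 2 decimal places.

0.11

R̄ = (1.76 + 1.91 + 1.38 + 1.36 + 0.93) / 5 = 7.3400 / 5 = 1.4680
LCL_R = D₃·R̄ = 0.076 × 1.4680 = 0.1116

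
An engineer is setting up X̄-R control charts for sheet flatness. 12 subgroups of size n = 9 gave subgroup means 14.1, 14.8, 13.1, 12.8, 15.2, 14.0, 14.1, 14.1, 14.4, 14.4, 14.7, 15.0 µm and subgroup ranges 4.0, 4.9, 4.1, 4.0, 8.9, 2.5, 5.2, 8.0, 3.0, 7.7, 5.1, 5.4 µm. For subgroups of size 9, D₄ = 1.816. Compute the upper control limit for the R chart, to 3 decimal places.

9.504

R̄ = (4.0 + 4.9 + 4.1 + 4.0 + 8.9 + 2.5 + 5.2 + 8.0 + 3.0 + 7.7 + 5.1 + 5.4) / 12 = 62.8000 / 12 = 5.2333
UCL_R = D₄·R̄ = 1.816 × 5.2333 = 9.5037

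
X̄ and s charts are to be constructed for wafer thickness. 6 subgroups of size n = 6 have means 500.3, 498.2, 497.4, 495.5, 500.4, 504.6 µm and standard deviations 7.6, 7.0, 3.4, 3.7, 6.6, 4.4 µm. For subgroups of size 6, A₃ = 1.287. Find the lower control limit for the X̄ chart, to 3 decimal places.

492.386

X̄̄ = (500.3 + 498.2 + 497.4 + 495.5 + 500.4 + 504.6) / 6 = 499.4000
s̄ = (7.6 + 7.0 + 3.4 + 3.7 + 6.6 + 4.4) / 6 = 5.4500
LCL = X̄̄ − A₃·s̄ = 499.4000 − 1.287 × 5.4500 = 492.3859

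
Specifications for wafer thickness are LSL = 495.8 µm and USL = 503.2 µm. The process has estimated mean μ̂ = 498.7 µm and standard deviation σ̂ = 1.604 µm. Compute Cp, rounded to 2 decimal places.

Cp = (USL − LSL) / (6σ̂) = (503.2 − 495.8) / (6 × 1.604) = 7.4000 / 9.6240 = 0.7689

0.77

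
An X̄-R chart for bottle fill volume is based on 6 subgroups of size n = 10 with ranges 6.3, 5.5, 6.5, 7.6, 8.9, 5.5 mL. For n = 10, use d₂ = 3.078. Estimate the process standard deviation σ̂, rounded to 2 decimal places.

2.18

R̄ = (6.3 + 5.5 + 6.5 + 7.6 + 8.9 + 5.5) / 6 = 6.7167
σ̂ = R̄ / d₂ = 6.7167 / 3.078 = 2.1822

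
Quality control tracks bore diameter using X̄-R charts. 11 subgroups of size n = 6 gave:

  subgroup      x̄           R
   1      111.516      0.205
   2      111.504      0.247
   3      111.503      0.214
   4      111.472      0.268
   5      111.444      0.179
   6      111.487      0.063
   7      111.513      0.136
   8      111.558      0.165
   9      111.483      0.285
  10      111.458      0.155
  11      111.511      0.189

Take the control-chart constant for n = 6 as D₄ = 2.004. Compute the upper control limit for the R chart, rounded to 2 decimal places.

0.38

R̄ = (0.205 + 0.247 + 0.214 + 0.268 + 0.179 + 0.063 + 0.136 + 0.165 + 0.285 + 0.155 + 0.189) / 11 = 2.1060 / 11 = 0.1915
UCL_R = D₄·R̄ = 2.004 × 0.1915 = 0.3837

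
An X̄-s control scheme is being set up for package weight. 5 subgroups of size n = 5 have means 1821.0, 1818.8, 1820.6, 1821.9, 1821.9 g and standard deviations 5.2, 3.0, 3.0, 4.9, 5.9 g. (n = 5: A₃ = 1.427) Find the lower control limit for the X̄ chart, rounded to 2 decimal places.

X̄̄ = (1821.0 + 1818.8 + 1820.6 + 1821.9 + 1821.9) / 5 = 1820.8400
s̄ = (5.2 + 3.0 + 3.0 + 4.9 + 5.9) / 5 = 4.4000
LCL = X̄̄ − A₃·s̄ = 1820.8400 − 1.427 × 4.4000 = 1814.5612

1814.56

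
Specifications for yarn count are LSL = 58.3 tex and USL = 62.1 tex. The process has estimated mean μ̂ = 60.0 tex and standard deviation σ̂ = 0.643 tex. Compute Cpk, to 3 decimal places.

Cpu = (USL − μ̂) / (3σ̂) = (62.1 − 60.0) / (3 × 0.643) = 1.0886; Cpl = (μ̂ − LSL) / (3σ̂) = (60.0 − 58.3) / (3 × 0.643) = 0.8813; Cpk = min(Cpu, Cpl) = 0.8813

0.881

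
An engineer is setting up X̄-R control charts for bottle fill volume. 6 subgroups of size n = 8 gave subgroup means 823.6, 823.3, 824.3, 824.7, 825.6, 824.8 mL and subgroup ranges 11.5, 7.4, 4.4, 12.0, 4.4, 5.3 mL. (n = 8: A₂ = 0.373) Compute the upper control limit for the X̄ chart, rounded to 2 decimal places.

827.18

X̄̄ = (823.6 + 823.3 + 824.3 + 824.7 + 825.6 + 824.8) / 6 = 4946.3000 / 6 = 824.3833
R̄ = (11.5 + 7.4 + 4.4 + 12.0 + 4.4 + 5.3) / 6 = 45.0000 / 6 = 7.5000
UCL = X̄̄ + A₂·R̄ = 824.3833 + 0.373 × 7.5000 = 827.1808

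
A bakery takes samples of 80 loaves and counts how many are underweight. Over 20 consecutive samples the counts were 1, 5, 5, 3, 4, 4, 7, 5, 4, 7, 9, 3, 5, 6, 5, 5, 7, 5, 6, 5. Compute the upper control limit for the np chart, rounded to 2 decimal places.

11.58

p̄ = Σdᵢ / (k·n) = 101 / (20 × 80) = 0.06313
UCL = np̄ + 3·√(np̄(1−p̄)) = 5.0500 + 3 × √(5.0500×0.93688) = 5.0500 + 3 × 2.1751 = 11.5754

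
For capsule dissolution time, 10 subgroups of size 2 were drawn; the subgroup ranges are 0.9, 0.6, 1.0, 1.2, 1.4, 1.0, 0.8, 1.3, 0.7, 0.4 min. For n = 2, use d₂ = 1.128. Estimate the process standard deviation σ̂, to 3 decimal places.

0.824

R̄ = (0.9 + 0.6 + 1.0 + 1.2 + 1.4 + 1.0 + 0.8 + 1.3 + 0.7 + 0.4) / 10 = 0.9300
σ̂ = R̄ / d₂ = 0.9300 / 1.128 = 0.8245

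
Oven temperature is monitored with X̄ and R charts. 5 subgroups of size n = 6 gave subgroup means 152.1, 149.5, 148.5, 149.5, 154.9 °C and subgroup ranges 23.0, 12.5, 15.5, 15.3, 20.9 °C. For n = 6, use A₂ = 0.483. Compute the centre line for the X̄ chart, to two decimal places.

150.90

X̄̄ = (152.1 + 149.5 + 148.5 + 149.5 + 154.9) / 5 = 754.5000 / 5 = 150.9000
CL = X̄̄ = 150.9000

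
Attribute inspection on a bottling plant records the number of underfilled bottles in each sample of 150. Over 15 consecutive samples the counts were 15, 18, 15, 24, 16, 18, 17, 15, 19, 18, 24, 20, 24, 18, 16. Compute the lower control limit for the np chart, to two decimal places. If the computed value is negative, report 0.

6.39

p̄ = Σdᵢ / (k·n) = 277 / (15 × 150) = 0.12311
LCL = np̄ − 3·√(np̄(1−p̄)) = 18.4667 − 3 × 4.0241 = 6.3944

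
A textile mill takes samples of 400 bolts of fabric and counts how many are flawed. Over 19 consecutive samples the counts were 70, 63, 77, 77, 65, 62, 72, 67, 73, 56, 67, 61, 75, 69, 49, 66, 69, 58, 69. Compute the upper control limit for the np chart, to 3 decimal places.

88.928

p̄ = Σdᵢ / (k·n) = 1265 / (19 × 400) = 0.16645
UCL = np̄ + 3·√(np̄(1−p̄)) = 66.5789 + 3 × √(66.5789×0.83355) = 66.5789 + 3 × 7.4496 = 88.9279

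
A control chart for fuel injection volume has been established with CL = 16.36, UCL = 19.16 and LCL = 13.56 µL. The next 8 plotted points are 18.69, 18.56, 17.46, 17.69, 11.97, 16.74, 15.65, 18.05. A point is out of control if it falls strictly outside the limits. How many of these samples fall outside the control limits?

Compare each point to [13.56, 19.16]: sample 5 = 11.97 < LCL.

1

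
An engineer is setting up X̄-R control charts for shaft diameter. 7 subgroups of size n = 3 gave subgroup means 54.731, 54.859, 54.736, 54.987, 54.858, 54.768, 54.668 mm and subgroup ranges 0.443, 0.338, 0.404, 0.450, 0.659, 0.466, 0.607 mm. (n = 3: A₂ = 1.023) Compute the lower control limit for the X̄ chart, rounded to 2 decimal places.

54.31

X̄̄ = (54.731 + 54.859 + 54.736 + 54.987 + 54.858 + 54.768 + 54.668) / 7 = 383.6070 / 7 = 54.8010
R̄ = (0.443 + 0.338 + 0.404 + 0.450 + 0.659 + 0.466 + 0.607) / 7 = 3.3670 / 7 = 0.4810
LCL = X̄̄ − A₂·R̄ = 54.8010 − 1.023 × 0.4810 = 54.3089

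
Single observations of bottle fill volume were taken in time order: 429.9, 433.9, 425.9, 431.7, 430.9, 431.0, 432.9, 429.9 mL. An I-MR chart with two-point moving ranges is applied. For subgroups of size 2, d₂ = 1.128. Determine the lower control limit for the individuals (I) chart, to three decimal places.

X̄ = (429.9 + 433.9 + 425.9 + 431.7 + 430.9 + 431.0 + 432.9 + 429.9) / 8 = 430.7625
Moving ranges: 4.0, 8.0, 5.8, 0.8, 0.1, 1.9, 3.0; M̄R̄ = 23.6000 / 7 = 3.3714
LCL = X̄ − 3·M̄R̄/d₂ = 430.7625 − 3 × 3.3714 / 1.128 = 421.7959

421.796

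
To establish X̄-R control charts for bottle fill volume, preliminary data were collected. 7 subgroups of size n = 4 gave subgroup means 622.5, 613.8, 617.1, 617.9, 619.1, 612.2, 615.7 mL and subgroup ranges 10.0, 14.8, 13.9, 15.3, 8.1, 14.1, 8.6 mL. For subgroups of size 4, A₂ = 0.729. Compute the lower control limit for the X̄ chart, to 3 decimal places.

608.069

X̄̄ = (622.5 + 613.8 + 617.1 + 617.9 + 619.1 + 612.2 + 615.7) / 7 = 4318.3000 / 7 = 616.9000
R̄ = (10.0 + 14.8 + 13.9 + 15.3 + 8.1 + 14.1 + 8.6) / 7 = 84.8000 / 7 = 12.1143
LCL = X̄̄ − A₂·R̄ = 616.9000 − 0.729 × 12.1143 = 608.0687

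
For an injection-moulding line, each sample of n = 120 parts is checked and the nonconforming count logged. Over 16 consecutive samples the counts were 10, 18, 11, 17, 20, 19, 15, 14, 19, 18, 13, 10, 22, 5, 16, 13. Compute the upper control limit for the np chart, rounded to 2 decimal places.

25.87

p̄ = Σdᵢ / (k·n) = 240 / (16 × 120) = 0.12500
UCL = np̄ + 3·√(np̄(1−p̄)) = 15.0000 + 3 × √(15.0000×0.87500) = 15.0000 + 3 × 3.6228 = 25.8685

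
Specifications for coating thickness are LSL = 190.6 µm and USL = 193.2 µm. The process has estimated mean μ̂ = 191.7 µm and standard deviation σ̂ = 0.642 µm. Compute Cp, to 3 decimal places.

Cp = (USL − LSL) / (6σ̂) = (193.2 − 190.6) / (6 × 0.642) = 2.6000 / 3.8520 = 0.6750

0.675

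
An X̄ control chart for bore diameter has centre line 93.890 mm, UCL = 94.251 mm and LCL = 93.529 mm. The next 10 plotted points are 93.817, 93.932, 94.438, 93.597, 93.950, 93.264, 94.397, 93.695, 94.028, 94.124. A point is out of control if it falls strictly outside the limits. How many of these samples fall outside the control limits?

Compare each point to [93.529, 94.251]: sample 3 = 94.438 > UCL; sample 6 = 93.264 < LCL; sample 7 = 94.397 > UCL.

3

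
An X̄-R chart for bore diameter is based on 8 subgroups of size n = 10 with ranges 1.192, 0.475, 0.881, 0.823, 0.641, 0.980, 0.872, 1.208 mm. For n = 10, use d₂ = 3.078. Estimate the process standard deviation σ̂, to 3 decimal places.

0.287

R̄ = (1.192 + 0.475 + 0.881 + 0.823 + 0.641 + 0.980 + 0.872 + 1.208) / 8 = 0.8840
σ̂ = R̄ / d₂ = 0.8840 / 3.078 = 0.2872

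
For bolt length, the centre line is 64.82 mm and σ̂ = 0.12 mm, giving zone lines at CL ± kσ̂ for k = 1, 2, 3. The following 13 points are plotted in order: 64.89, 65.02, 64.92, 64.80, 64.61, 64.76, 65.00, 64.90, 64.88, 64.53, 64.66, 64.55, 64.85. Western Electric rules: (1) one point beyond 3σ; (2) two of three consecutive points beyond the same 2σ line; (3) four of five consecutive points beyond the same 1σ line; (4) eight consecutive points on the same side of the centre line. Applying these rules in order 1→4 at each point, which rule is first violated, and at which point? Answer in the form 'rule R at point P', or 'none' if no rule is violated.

rule 2 at point 12

Zone of each point (C = within 1σ̂, B = 1σ̂–2σ̂, A = 2σ̂–3σ̂, * = beyond 3σ̂; sign = side of CL): 1:+C, 2:+B, 3:+C, 4:-C, 5:-B, 6:-C, 7:+B, 8:+C, 9:+C, 10:-A, 11:-B, 12:-A, 13:+C
Rule 2 (two of three consecutive points beyond the same 2σ limit) is satisfied at point 12.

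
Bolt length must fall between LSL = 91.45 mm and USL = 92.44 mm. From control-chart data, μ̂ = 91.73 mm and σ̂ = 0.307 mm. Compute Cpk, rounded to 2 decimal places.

Cpu = (USL − μ̂) / (3σ̂) = (92.44 − 91.73) / (3 × 0.307) = 0.7709; Cpl = (μ̂ − LSL) / (3σ̂) = (91.73 − 91.45) / (3 × 0.307) = 0.3040; Cpk = min(Cpu, Cpl) = 0.3040

0.30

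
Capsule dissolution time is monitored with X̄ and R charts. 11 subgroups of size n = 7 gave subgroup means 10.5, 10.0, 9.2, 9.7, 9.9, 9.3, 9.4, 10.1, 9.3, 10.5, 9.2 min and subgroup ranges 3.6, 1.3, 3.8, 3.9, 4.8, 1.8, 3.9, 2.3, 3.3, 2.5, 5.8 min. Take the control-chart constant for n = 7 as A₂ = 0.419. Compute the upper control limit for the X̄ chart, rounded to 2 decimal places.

X̄̄ = (10.5 + 10.0 + 9.2 + 9.7 + 9.9 + 9.3 + 9.4 + 10.1 + 9.3 + 10.5 + 9.2) / 11 = 107.1000 / 11 = 9.7364
R̄ = (3.6 + 1.3 + 3.8 + 3.9 + 4.8 + 1.8 + 3.9 + 2.3 + 3.3 + 2.5 + 5.8) / 11 = 37.0000 / 11 = 3.3636
UCL = X̄̄ + A₂·R̄ = 9.7364 + 0.419 × 3.3636 = 11.1457

11.15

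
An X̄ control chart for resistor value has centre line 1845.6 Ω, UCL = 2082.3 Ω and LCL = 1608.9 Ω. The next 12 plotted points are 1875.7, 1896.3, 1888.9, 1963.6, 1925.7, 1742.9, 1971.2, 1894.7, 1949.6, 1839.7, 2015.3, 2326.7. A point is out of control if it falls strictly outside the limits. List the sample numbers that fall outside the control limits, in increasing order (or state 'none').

12

Compare each point to [1608.9, 2082.3]: sample 12 = 2326.7 > UCL.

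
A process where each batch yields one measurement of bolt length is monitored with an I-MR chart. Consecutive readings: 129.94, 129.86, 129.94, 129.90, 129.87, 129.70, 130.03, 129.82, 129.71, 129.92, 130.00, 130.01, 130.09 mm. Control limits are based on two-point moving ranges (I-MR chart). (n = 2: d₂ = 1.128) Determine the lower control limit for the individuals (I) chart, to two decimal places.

X̄ = (129.94 + 129.86 + 129.94 + 129.90 + 129.87 + 129.70 + 130.03 + 129.82 + 129.71 + 129.92 + 130.00 + 130.01 + 130.09) / 13 = 129.9069
Moving ranges: 0.08, 0.08, 0.04, 0.03, 0.17, 0.33, 0.21, 0.11, 0.21, 0.08, 0.01, 0.08; M̄R̄ = 1.4300 / 12 = 0.1192
LCL = X̄ − 3·M̄R̄/d₂ = 129.9069 − 3 × 0.1192 / 1.128 = 129.5900

129.59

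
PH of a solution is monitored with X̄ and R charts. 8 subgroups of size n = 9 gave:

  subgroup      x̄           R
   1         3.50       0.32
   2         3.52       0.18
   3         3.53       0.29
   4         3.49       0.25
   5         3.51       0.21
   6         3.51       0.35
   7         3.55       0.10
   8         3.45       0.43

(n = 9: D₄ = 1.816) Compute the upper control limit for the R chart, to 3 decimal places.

R̄ = (0.32 + 0.18 + 0.29 + 0.25 + 0.21 + 0.35 + 0.10 + 0.43) / 8 = 2.1300 / 8 = 0.2662
UCL_R = D₄·R̄ = 1.816 × 0.2662 = 0.4835

0.484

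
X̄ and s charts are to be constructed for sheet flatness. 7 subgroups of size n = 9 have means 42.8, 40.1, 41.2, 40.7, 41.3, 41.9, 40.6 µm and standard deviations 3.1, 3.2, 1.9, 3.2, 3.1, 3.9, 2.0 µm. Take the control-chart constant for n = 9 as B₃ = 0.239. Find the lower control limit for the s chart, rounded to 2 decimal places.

s̄ = (3.1 + 3.2 + 1.9 + 3.2 + 3.1 + 3.9 + 2.0) / 7 = 2.9143
LCL_s = B₃·s̄ = 0.239 × 2.9143 = 0.6965

0.70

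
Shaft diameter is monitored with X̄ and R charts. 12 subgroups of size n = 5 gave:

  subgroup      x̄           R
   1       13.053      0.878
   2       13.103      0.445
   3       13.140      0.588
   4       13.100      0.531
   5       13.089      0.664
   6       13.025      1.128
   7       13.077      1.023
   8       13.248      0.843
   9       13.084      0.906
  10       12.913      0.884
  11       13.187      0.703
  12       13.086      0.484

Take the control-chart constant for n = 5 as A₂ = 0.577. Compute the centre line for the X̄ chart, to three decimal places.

X̄̄ = (13.053 + 13.103 + 13.140 + 13.100 + 13.089 + 13.025 + 13.077 + 13.248 + 13.084 + 12.913 + 13.187 + 13.086) / 12 = 157.1050 / 12 = 13.0921
CL = X̄̄ = 13.0921

13.092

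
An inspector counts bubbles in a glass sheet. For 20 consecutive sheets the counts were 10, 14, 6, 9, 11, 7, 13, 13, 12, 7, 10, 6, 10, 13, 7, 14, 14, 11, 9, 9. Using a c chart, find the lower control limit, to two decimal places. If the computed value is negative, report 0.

c̄ = (10 + 14 + 6 + 9 + 11 + 7 + 13 + 13 + 12 + 7 + 10 + 6 + 10 + 13 + 7 + 14 + 14 + 11 + 9 + 9) / 20 = 205 / 20 = 10.2500
LCL = c̄ − 3√c̄ = 10.2500 − 3 × 3.2016 = 0.6453

0.65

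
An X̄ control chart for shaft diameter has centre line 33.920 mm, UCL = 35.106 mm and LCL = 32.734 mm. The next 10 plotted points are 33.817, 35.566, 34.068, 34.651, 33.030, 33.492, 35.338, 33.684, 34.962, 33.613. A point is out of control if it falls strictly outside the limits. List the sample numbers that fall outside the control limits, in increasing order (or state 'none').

2, 7

Compare each point to [32.734, 35.106]: sample 2 = 35.566 > UCL; sample 7 = 35.338 > UCL.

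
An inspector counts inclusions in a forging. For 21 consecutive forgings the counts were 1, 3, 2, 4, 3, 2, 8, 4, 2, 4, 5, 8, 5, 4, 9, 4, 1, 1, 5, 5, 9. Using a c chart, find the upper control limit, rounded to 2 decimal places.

c̄ = (1 + 3 + 2 + 4 + 3 + 2 + 8 + 4 + 2 + 4 + 5 + 8 + 5 + 4 + 9 + 4 + 1 + 1 + 5 + 5 + 9) / 21 = 89 / 21 = 4.2381
UCL = c̄ + 3√c̄ = 4.2381 + 3 × √4.2381 = 4.2381 + 3 × 2.0587 = 10.4141

10.41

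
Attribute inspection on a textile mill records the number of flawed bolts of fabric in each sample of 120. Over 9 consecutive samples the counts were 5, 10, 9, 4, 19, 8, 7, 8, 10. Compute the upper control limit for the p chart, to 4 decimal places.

0.1458

p̄ = Σdᵢ / (k·n) = 80 / (9 × 120) = 0.07407
UCL = p̄ + 3·√(p̄(1−p̄)/n) = 0.07407 + 3 × √(0.07407×0.92593/120) = 0.07407 + 3 × 0.02391 = 0.14580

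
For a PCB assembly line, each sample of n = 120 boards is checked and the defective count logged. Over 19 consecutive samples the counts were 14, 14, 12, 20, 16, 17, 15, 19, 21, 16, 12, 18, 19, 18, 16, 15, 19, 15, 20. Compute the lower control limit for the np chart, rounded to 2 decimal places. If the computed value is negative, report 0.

p̄ = Σdᵢ / (k·n) = 316 / (19 × 120) = 0.13860
LCL = np̄ − 3·√(np̄(1−p̄)) = 16.6316 − 3 × 3.7850 = 5.2765

5.28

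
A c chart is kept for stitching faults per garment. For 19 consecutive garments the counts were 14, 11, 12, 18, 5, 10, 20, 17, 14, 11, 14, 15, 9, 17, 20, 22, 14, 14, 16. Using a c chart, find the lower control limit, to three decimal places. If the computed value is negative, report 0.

2.997

c̄ = (14 + 11 + 12 + 18 + 5 + 10 + 20 + 17 + 14 + 11 + 14 + 15 + 9 + 17 + 20 + 22 + 14 + 14 + 16) / 19 = 273 / 19 = 14.3684
LCL = c̄ − 3√c̄ = 14.3684 − 3 × 3.7906 = 2.9967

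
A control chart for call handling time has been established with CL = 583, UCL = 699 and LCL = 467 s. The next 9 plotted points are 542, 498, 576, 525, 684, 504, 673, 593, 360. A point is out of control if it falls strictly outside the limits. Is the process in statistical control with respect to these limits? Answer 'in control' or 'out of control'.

out of control

Compare each point to [467, 699]: sample 9 = 360 < LCL.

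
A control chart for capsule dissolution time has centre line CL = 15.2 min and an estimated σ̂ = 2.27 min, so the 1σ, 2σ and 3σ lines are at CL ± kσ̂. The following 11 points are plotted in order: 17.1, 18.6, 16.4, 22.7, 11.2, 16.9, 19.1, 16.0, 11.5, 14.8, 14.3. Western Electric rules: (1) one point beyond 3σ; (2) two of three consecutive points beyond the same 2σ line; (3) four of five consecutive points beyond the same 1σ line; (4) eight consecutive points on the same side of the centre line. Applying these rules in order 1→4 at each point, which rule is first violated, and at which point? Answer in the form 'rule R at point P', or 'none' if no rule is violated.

rule 1 at point 4

Zone of each point (C = within 1σ̂, B = 1σ̂–2σ̂, A = 2σ̂–3σ̂, * = beyond 3σ̂; sign = side of CL): 1:+C, 2:+B, 3:+C, 4:+*, 5:-B, 6:+C, 7:+B, 8:+C, 9:-B, 10:-C, 11:-C
Rule 1 (one point beyond the 3σ limits) is satisfied at point 4.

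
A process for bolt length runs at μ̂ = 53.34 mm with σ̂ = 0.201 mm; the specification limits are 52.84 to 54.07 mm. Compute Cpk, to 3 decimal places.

Cpu = (USL − μ̂) / (3σ̂) = (54.07 − 53.34) / (3 × 0.201) = 1.2106; Cpl = (μ̂ − LSL) / (3σ̂) = (53.34 − 52.84) / (3 × 0.201) = 0.8292; Cpk = min(Cpu, Cpl) = 0.8292

0.829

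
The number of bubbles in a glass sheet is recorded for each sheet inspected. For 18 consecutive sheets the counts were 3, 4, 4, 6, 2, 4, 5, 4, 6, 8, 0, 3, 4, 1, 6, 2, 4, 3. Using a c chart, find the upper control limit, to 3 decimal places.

c̄ = (3 + 4 + 4 + 6 + 2 + 4 + 5 + 4 + 6 + 8 + 0 + 3 + 4 + 1 + 6 + 2 + 4 + 3) / 18 = 69 / 18 = 3.8333
UCL = c̄ + 3√c̄ = 3.8333 + 3 × √3.8333 = 3.8333 + 3 × 1.9579 = 9.7070

9.707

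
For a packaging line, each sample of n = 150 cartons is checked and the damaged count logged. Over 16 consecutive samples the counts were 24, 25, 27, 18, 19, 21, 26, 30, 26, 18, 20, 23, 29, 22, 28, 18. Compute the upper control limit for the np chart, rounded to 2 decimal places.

36.70

p̄ = Σdᵢ / (k·n) = 374 / (16 × 150) = 0.15583
UCL = np̄ + 3·√(np̄(1−p̄)) = 23.3750 + 3 × √(23.3750×0.84417) = 23.3750 + 3 × 4.4421 = 36.7013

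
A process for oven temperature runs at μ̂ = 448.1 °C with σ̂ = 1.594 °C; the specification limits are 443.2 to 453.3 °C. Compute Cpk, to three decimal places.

1.025

Cpu = (USL − μ̂) / (3σ̂) = (453.3 − 448.1) / (3 × 1.594) = 1.0874; Cpl = (μ̂ − LSL) / (3σ̂) = (448.1 − 443.2) / (3 × 1.594) = 1.0247; Cpk = min(Cpu, Cpl) = 1.0247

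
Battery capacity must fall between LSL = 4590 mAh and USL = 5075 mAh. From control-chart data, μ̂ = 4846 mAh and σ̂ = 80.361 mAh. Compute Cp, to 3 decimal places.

Cp = (USL − LSL) / (6σ̂) = (5075 − 4590) / (6 × 80.361) = 485.0000 / 482.1660 = 1.0059

1.006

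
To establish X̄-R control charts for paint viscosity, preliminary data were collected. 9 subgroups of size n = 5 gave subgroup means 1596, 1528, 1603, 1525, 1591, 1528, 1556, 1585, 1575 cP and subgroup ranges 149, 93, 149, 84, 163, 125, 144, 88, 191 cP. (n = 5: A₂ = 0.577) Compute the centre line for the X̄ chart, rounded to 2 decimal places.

1565.22

X̄̄ = (1596 + 1528 + 1603 + 1525 + 1591 + 1528 + 1556 + 1585 + 1575) / 9 = 14087.0000 / 9 = 1565.2222
CL = X̄̄ = 1565.2222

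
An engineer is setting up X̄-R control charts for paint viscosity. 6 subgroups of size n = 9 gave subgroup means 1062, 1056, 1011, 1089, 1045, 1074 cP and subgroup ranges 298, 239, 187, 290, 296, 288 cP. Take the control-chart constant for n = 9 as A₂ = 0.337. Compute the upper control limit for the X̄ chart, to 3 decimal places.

1145.921

X̄̄ = (1062 + 1056 + 1011 + 1089 + 1045 + 1074) / 6 = 6337.0000 / 6 = 1056.1667
R̄ = (298 + 239 + 187 + 290 + 296 + 288) / 6 = 1598.0000 / 6 = 266.3333
UCL = X̄̄ + A₂·R̄ = 1056.1667 + 0.337 × 266.3333 = 1145.9210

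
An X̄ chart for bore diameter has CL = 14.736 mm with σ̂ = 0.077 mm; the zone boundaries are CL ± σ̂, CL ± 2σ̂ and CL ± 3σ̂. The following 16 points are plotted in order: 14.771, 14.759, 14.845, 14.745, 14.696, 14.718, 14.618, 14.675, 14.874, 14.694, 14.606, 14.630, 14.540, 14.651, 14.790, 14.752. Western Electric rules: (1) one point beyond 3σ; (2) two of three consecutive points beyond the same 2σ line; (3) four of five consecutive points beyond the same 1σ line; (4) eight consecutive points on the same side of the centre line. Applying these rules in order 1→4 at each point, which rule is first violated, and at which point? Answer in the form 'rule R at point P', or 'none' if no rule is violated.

rule 3 at point 14

Zone of each point (C = within 1σ̂, B = 1σ̂–2σ̂, A = 2σ̂–3σ̂, * = beyond 3σ̂; sign = side of CL): 1:+C, 2:+C, 3:+B, 4:+C, 5:-C, 6:-C, 7:-B, 8:-C, 9:+B, 10:-C, 11:-B, 12:-B, 13:-A, 14:-B, 15:+C, 16:+C
Rule 3 (four of five consecutive points beyond the same 1σ limit) is satisfied at point 14.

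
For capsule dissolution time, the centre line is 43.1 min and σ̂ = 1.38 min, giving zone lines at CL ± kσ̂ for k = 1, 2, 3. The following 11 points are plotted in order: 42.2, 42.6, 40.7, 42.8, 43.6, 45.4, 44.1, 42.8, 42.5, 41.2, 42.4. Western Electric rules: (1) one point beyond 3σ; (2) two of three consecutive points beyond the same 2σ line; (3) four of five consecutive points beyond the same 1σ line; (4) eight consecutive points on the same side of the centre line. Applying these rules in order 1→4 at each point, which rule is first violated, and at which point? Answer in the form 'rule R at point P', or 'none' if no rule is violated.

Zone of each point (C = within 1σ̂, B = 1σ̂–2σ̂, A = 2σ̂–3σ̂, * = beyond 3σ̂; sign = side of CL): 1:-C, 2:-C, 3:-B, 4:-C, 5:+C, 6:+B, 7:+C, 8:-C, 9:-C, 10:-B, 11:-C
No rule fires across all 11 points.

none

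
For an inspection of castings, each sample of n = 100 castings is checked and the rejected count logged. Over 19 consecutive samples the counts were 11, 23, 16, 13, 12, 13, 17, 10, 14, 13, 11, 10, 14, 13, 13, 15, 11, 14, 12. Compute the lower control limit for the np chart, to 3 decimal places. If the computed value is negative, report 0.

p̄ = Σdᵢ / (k·n) = 255 / (19 × 100) = 0.13421
LCL = np̄ − 3·√(np̄(1−p̄)) = 13.4211 − 3 × 3.4088 = 3.1947

3.195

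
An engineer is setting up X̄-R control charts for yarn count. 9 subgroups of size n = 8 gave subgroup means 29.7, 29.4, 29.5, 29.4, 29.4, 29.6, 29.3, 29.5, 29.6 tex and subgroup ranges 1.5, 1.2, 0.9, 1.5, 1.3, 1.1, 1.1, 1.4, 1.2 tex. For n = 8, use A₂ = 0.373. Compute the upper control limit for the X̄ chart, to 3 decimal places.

29.953

X̄̄ = (29.7 + 29.4 + 29.5 + 29.4 + 29.4 + 29.6 + 29.3 + 29.5 + 29.6) / 9 = 265.4000 / 9 = 29.4889
R̄ = (1.5 + 1.2 + 0.9 + 1.5 + 1.3 + 1.1 + 1.1 + 1.4 + 1.2) / 9 = 11.2000 / 9 = 1.2444
UCL = X̄̄ + A₂·R̄ = 29.4889 + 0.373 × 1.2444 = 29.9531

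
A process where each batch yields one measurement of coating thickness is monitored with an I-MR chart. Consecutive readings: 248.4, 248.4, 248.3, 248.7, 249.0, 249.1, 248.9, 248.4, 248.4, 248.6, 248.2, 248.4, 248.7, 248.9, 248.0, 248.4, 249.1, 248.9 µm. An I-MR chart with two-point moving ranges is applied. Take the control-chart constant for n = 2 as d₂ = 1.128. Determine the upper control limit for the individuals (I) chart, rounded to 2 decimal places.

X̄ = (248.4 + 248.4 + 248.3 + 248.7 + 249.0 + 249.1 + 248.9 + 248.4 + 248.4 + 248.6 + 248.2 + 248.4 + 248.7 + 248.9 + 248.0 + 248.4 + 249.1 + 248.9) / 18 = 248.6000
Moving ranges: 0.0, 0.1, 0.4, 0.3, 0.1, 0.2, 0.5, 0.0, 0.2, 0.4, 0.2, 0.3, 0.2, 0.9, 0.4, 0.7, 0.2; M̄R̄ = 5.1000 / 17 = 0.3000
UCL = X̄ + 3·M̄R̄/d₂ = 248.6000 + 3 × 0.3000 / 1.128 = 249.3979

249.40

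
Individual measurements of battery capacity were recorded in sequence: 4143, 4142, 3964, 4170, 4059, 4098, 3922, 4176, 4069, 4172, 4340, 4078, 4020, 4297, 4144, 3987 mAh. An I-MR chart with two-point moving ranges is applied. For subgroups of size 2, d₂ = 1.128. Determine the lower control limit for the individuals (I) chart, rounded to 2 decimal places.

X̄ = (4143 + 4142 + 3964 + 4170 + 4059 + 4098 + 3922 + 4176 + 4069 + 4172 + 4340 + 4078 + 4020 + 4297 + 4144 + 3987) / 16 = 4111.3125
Moving ranges: 1, 178, 206, 111, 39, 176, 254, 107, 103, 168, 262, 58, 277, 153, 157; M̄R̄ = 2250.0000 / 15 = 150.0000
LCL = X̄ − 3·M̄R̄/d₂ = 4111.3125 − 3 × 150.0000 / 1.128 = 3712.3763

3712.38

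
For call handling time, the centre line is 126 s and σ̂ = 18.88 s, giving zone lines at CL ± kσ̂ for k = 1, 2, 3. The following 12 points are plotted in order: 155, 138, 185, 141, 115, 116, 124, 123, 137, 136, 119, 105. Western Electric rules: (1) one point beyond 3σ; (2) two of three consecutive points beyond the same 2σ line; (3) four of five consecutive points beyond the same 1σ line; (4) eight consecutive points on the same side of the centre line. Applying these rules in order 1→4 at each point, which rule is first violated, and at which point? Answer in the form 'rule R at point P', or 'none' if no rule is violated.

rule 1 at point 3

Zone of each point (C = within 1σ̂, B = 1σ̂–2σ̂, A = 2σ̂–3σ̂, * = beyond 3σ̂; sign = side of CL): 1:+B, 2:+C, 3:+*, 4:+C, 5:-C, 6:-C, 7:-C, 8:-C, 9:+C, 10:+C, 11:-C, 12:-B
Rule 1 (one point beyond the 3σ limits) is satisfied at point 3.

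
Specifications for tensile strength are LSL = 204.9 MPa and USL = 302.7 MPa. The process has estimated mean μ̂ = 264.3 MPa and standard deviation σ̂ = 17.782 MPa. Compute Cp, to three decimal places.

0.917

Cp = (USL − LSL) / (6σ̂) = (302.7 − 204.9) / (6 × 17.782) = 97.8000 / 106.6920 = 0.9167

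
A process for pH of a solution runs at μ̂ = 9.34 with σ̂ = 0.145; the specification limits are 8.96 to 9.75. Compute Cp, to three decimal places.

0.908

Cp = (USL − LSL) / (6σ̂) = (9.75 − 8.96) / (6 × 0.145) = 0.7900 / 0.8700 = 0.9080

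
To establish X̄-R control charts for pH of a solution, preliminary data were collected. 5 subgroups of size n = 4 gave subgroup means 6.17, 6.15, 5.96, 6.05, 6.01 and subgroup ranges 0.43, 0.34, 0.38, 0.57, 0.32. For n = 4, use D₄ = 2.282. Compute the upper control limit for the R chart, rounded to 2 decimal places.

R̄ = (0.43 + 0.34 + 0.38 + 0.57 + 0.32) / 5 = 2.0400 / 5 = 0.4080
UCL_R = D₄·R̄ = 2.282 × 0.4080 = 0.9311

0.93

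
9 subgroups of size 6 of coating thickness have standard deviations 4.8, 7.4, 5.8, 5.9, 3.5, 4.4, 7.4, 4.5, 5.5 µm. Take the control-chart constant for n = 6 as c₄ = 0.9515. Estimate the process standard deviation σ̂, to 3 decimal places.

5.745

s̄ = (4.8 + 7.4 + 5.8 + 5.9 + 3.5 + 4.4 + 7.4 + 4.5 + 5.5) / 9 = 5.4667
σ̂ = s̄ / c₄ = 5.4667 / 0.9515 = 5.7453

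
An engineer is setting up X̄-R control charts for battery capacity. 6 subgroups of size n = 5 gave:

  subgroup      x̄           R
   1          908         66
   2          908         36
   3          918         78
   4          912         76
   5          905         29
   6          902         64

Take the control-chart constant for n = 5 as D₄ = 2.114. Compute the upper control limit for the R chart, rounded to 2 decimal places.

R̄ = (66 + 36 + 78 + 76 + 29 + 64) / 6 = 349.0000 / 6 = 58.1667
UCL_R = D₄·R̄ = 2.114 × 58.1667 = 122.9643

122.96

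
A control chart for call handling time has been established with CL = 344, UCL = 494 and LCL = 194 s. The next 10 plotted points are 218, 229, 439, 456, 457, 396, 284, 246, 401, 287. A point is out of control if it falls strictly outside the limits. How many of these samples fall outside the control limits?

All 10 points lie within [194, 494].

0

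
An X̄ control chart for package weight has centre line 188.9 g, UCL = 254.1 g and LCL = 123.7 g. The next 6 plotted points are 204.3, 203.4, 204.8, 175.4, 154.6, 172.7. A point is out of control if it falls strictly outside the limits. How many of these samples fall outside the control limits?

All 6 points lie within [123.7, 254.1].

0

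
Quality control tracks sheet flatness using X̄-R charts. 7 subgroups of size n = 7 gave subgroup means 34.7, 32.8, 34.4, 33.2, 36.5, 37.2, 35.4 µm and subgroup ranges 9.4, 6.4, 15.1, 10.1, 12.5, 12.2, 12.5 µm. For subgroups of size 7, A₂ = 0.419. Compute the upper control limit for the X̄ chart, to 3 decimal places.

X̄̄ = (34.7 + 32.8 + 34.4 + 33.2 + 36.5 + 37.2 + 35.4) / 7 = 244.2000 / 7 = 34.8857
R̄ = (9.4 + 6.4 + 15.1 + 10.1 + 12.5 + 12.2 + 12.5) / 7 = 78.2000 / 7 = 11.1714
UCL = X̄̄ + A₂·R̄ = 34.8857 + 0.419 × 11.1714 = 39.5665

39.567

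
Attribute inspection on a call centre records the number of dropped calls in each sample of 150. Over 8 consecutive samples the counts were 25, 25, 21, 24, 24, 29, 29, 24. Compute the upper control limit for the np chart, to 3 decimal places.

p̄ = Σdᵢ / (k·n) = 201 / (8 × 150) = 0.16750
UCL = np̄ + 3·√(np̄(1−p̄)) = 25.1250 + 3 × √(25.1250×0.83250) = 25.1250 + 3 × 4.5735 = 38.8454

38.845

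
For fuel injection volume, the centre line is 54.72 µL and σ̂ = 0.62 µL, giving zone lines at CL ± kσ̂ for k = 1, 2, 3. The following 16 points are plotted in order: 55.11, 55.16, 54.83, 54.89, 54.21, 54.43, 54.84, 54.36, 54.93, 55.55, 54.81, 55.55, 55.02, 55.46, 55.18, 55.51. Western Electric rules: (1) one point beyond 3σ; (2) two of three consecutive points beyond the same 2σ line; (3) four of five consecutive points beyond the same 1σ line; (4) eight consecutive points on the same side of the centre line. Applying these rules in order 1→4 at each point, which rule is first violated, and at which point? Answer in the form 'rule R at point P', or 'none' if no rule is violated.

Zone of each point (C = within 1σ̂, B = 1σ̂–2σ̂, A = 2σ̂–3σ̂, * = beyond 3σ̂; sign = side of CL): 1:+C, 2:+C, 3:+C, 4:+C, 5:-C, 6:-C, 7:+C, 8:-C, 9:+C, 10:+B, 11:+C, 12:+B, 13:+C, 14:+B, 15:+C, 16:+B
Rule 4 (eight consecutive points on the same side of the centre line) is satisfied at point 16.

rule 4 at point 16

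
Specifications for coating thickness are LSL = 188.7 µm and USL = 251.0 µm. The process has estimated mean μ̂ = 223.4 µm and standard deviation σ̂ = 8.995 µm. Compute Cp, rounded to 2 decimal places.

1.15

Cp = (USL − LSL) / (6σ̂) = (251.0 − 188.7) / (6 × 8.995) = 62.3000 / 53.9700 = 1.1543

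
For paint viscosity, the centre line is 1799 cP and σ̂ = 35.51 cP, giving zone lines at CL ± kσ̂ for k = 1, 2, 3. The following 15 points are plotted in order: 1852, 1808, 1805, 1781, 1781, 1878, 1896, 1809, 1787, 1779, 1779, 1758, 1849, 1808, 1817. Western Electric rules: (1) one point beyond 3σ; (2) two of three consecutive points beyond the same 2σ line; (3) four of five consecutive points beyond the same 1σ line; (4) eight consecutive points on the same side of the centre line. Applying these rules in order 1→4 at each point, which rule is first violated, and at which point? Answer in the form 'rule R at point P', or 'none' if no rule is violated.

rule 2 at point 7

Zone of each point (C = within 1σ̂, B = 1σ̂–2σ̂, A = 2σ̂–3σ̂, * = beyond 3σ̂; sign = side of CL): 1:+B, 2:+C, 3:+C, 4:-C, 5:-C, 6:+A, 7:+A, 8:+C, 9:-C, 10:-C, 11:-C, 12:-B, 13:+B, 14:+C, 15:+C
Rule 2 (two of three consecutive points beyond the same 2σ limit) is satisfied at point 7.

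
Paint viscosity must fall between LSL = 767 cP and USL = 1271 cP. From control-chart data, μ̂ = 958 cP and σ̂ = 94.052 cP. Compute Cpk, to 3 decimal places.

0.677

Cpu = (USL − μ̂) / (3σ̂) = (1271 − 958) / (3 × 94.052) = 1.1093; Cpl = (μ̂ − LSL) / (3σ̂) = (958 − 767) / (3 × 94.052) = 0.6769; Cpk = min(Cpu, Cpl) = 0.6769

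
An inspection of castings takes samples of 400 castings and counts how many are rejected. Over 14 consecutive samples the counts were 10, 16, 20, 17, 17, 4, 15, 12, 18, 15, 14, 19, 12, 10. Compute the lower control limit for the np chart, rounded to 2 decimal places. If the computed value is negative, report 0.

3.11

p̄ = Σdᵢ / (k·n) = 199 / (14 × 400) = 0.03554
LCL = np̄ − 3·√(np̄(1−p̄)) = 14.2143 − 3 × 3.7026 = 3.1065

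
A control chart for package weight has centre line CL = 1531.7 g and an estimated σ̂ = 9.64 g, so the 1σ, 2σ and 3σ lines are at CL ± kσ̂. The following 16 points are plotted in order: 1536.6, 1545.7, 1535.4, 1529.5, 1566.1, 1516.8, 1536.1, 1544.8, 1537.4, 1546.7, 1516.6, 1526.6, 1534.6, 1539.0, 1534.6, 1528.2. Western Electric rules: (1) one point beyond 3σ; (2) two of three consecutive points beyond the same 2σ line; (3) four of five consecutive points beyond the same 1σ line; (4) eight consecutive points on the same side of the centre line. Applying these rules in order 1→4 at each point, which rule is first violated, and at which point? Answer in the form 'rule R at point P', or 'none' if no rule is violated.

Zone of each point (C = within 1σ̂, B = 1σ̂–2σ̂, A = 2σ̂–3σ̂, * = beyond 3σ̂; sign = side of CL): 1:+C, 2:+B, 3:+C, 4:-C, 5:+*, 6:-B, 7:+C, 8:+B, 9:+C, 10:+B, 11:-B, 12:-C, 13:+C, 14:+C, 15:+C, 16:-C
Rule 1 (one point beyond the 3σ limits) is satisfied at point 5.

rule 1 at point 5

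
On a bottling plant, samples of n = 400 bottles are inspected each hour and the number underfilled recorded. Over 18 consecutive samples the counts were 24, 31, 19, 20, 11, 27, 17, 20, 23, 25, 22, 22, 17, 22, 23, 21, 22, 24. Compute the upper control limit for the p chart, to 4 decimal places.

0.0881

p̄ = Σdᵢ / (k·n) = 390 / (18 × 400) = 0.05417
UCL = p̄ + 3·√(p̄(1−p̄)/n) = 0.05417 + 3 × √(0.05417×0.94583/400) = 0.05417 + 3 × 0.01132 = 0.08812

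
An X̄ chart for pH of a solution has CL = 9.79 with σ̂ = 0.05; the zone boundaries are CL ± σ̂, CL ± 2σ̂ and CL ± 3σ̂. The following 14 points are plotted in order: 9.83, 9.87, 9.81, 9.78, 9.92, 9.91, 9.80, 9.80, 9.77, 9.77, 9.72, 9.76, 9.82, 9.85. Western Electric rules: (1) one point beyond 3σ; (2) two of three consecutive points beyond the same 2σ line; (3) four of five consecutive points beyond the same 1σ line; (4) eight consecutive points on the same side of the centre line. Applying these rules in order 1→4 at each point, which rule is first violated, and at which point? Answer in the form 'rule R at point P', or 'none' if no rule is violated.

Zone of each point (C = within 1σ̂, B = 1σ̂–2σ̂, A = 2σ̂–3σ̂, * = beyond 3σ̂; sign = side of CL): 1:+C, 2:+B, 3:+C, 4:-C, 5:+A, 6:+A, 7:+C, 8:+C, 9:-C, 10:-C, 11:-B, 12:-C, 13:+C, 14:+B
Rule 2 (two of three consecutive points beyond the same 2σ limit) is satisfied at point 6.

rule 2 at point 6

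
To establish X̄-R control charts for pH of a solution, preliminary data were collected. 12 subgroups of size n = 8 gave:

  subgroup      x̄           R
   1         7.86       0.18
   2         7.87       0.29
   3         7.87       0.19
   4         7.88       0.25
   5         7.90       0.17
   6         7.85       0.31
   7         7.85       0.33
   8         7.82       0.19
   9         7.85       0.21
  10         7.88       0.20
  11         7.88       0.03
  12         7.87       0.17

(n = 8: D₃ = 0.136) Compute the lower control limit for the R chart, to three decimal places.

R̄ = (0.18 + 0.29 + 0.19 + 0.25 + 0.17 + 0.31 + 0.33 + 0.19 + 0.21 + 0.20 + 0.03 + 0.17) / 12 = 2.5200 / 12 = 0.2100
LCL_R = D₃·R̄ = 0.136 × 0.2100 = 0.0286

0.029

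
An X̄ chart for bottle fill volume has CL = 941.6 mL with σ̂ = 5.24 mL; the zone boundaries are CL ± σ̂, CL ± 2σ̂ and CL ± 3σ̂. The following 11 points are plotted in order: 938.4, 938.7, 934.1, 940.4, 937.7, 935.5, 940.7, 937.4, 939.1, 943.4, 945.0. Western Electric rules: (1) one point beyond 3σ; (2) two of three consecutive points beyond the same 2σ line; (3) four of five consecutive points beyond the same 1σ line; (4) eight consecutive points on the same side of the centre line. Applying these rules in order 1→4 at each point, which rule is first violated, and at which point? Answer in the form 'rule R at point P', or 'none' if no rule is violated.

Zone of each point (C = within 1σ̂, B = 1σ̂–2σ̂, A = 2σ̂–3σ̂, * = beyond 3σ̂; sign = side of CL): 1:-C, 2:-C, 3:-B, 4:-C, 5:-C, 6:-B, 7:-C, 8:-C, 9:-C, 10:+C, 11:+C
Rule 4 (eight consecutive points on the same side of the centre line) is satisfied at point 8.

rule 4 at point 8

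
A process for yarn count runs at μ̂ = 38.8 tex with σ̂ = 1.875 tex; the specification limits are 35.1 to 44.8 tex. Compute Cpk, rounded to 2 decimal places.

Cpu = (USL − μ̂) / (3σ̂) = (44.8 − 38.8) / (3 × 1.875) = 1.0667; Cpl = (μ̂ − LSL) / (3σ̂) = (38.8 − 35.1) / (3 × 1.875) = 0.6578; Cpk = min(Cpu, Cpl) = 0.6578

0.66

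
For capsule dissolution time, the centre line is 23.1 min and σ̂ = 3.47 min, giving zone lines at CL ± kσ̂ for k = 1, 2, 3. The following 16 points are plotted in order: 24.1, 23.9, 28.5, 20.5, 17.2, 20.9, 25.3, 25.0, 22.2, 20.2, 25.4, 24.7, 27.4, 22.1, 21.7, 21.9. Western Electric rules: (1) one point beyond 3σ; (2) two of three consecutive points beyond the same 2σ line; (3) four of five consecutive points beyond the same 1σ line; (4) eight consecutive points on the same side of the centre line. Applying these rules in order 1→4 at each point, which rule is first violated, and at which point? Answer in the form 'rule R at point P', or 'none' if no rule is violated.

Zone of each point (C = within 1σ̂, B = 1σ̂–2σ̂, A = 2σ̂–3σ̂, * = beyond 3σ̂; sign = side of CL): 1:+C, 2:+C, 3:+B, 4:-C, 5:-B, 6:-C, 7:+C, 8:+C, 9:-C, 10:-C, 11:+C, 12:+C, 13:+B, 14:-C, 15:-C, 16:-C
No rule fires across all 16 points.

none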